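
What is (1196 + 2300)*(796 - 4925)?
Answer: -14434984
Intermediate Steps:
(1196 + 2300)*(796 - 4925) = 3496*(-4129) = -14434984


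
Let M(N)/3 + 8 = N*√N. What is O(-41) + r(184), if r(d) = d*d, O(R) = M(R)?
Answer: 33832 - 123*I*√41 ≈ 33832.0 - 787.58*I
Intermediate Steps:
M(N) = -24 + 3*N^(3/2) (M(N) = -24 + 3*(N*√N) = -24 + 3*N^(3/2))
O(R) = -24 + 3*R^(3/2)
r(d) = d²
O(-41) + r(184) = (-24 + 3*(-41)^(3/2)) + 184² = (-24 + 3*(-41*I*√41)) + 33856 = (-24 - 123*I*√41) + 33856 = 33832 - 123*I*√41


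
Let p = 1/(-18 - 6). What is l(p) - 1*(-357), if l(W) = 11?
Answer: 368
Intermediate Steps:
p = -1/24 (p = 1/(-24) = -1/24 ≈ -0.041667)
l(p) - 1*(-357) = 11 - 1*(-357) = 11 + 357 = 368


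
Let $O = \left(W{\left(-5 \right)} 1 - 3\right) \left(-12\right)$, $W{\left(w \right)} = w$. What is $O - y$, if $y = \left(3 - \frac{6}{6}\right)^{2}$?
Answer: $92$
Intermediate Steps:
$y = 4$ ($y = \left(3 - 1\right)^{2} = 2^{2} = 4$)
$O = 96$ ($O = \left(\left(-5\right) 1 - 3\right) \left(-12\right) = \left(-5 - 3\right) \left(-12\right) = \left(-8\right) \left(-12\right) = 96$)
$O - y = 96 - 4 = 92$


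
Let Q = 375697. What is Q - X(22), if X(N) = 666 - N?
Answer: 375053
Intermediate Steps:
Q - X(22) = 375697 - (666 - 1*22) = 375697 - (666 - 22) = 375697 - 1*644 = 375697 - 644 = 375053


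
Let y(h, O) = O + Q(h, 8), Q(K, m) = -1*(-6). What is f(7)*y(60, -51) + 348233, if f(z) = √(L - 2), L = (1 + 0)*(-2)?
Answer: 348233 - 90*I ≈ 3.4823e+5 - 90.0*I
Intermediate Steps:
Q(K, m) = 6
y(h, O) = 6 + O (y(h, O) = O + 6 = 6 + O)
L = -2 (L = 1*(-2) = -2)
f(z) = 2*I (f(z) = √(-2 - 2) = √(-4) = 2*I)
f(7)*y(60, -51) + 348233 = (2*I)*(6 - 51) + 348233 = (2*I)*(-45) + 348233 = -90*I + 348233 = 348233 - 90*I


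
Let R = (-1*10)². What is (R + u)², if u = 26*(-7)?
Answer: 6724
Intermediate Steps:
u = -182
R = 100 (R = (-10)² = 100)
(R + u)² = (100 - 182)² = (-82)² = 6724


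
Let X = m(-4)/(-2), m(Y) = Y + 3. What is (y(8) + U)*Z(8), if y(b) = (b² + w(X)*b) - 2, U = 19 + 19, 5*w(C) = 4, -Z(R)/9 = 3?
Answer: -14364/5 ≈ -2872.8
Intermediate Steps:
Z(R) = -27 (Z(R) = -9*3 = -27)
m(Y) = 3 + Y
X = ½ (X = (3 - 4)/(-2) = -1*(-½) = ½ ≈ 0.50000)
w(C) = ⅘ (w(C) = (⅕)*4 = ⅘)
U = 38
y(b) = -2 + b² + 4*b/5 (y(b) = (b² + 4*b/5) - 2 = -2 + b² + 4*b/5)
(y(8) + U)*Z(8) = ((-2 + 8² + (⅘)*8) + 38)*(-27) = ((-2 + 64 + 32/5) + 38)*(-27) = (342/5 + 38)*(-27) = (532/5)*(-27) = -14364/5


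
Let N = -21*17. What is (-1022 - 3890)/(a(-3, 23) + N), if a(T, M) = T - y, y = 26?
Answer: 2456/193 ≈ 12.725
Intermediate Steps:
a(T, M) = -26 + T (a(T, M) = T - 1*26 = T - 26 = -26 + T)
N = -357
(-1022 - 3890)/(a(-3, 23) + N) = (-1022 - 3890)/((-26 - 3) - 357) = -4912/(-29 - 357) = -4912/(-386) = -4912*(-1/386) = 2456/193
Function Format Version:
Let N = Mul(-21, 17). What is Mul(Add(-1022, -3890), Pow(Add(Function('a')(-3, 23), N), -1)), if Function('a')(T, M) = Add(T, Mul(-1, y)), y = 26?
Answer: Rational(2456, 193) ≈ 12.725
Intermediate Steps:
Function('a')(T, M) = Add(-26, T) (Function('a')(T, M) = Add(T, Mul(-1, 26)) = Add(T, -26) = Add(-26, T))
N = -357
Mul(Add(-1022, -3890), Pow(Add(Function('a')(-3, 23), N), -1)) = Mul(Add(-1022, -3890), Pow(Add(Add(-26, -3), -357), -1)) = Mul(-4912, Pow(Add(-29, -357), -1)) = Mul(-4912, Pow(-386, -1)) = Mul(-4912, Rational(-1, 386)) = Rational(2456, 193)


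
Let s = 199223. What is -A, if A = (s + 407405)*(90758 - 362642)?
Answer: 164932447152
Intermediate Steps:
A = -164932447152 (A = (199223 + 407405)*(90758 - 362642) = 606628*(-271884) = -164932447152)
-A = -1*(-164932447152) = 164932447152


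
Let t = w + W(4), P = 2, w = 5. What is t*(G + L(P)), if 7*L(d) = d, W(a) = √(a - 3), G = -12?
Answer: -492/7 ≈ -70.286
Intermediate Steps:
W(a) = √(-3 + a)
L(d) = d/7
t = 6 (t = 5 + √(-3 + 4) = 5 + √1 = 5 + 1 = 6)
t*(G + L(P)) = 6*(-12 + (⅐)*2) = 6*(-12 + 2/7) = 6*(-82/7) = -492/7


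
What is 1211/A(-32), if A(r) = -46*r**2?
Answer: -1211/47104 ≈ -0.025709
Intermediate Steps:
1211/A(-32) = 1211/((-46*(-32)**2)) = 1211/((-46*1024)) = 1211/(-47104) = 1211*(-1/47104) = -1211/47104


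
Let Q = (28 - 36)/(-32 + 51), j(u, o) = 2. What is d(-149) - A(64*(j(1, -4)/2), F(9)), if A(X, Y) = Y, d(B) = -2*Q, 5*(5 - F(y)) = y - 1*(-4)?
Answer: -148/95 ≈ -1.5579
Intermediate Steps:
Q = -8/19 ≈ -0.42105
F(y) = 21/5 - y/5 (F(y) = 5 - (y - 1*(-4))/5 = 5 - (y + 4)/5 = 5 - (4 + y)/5 = 5 + (-⅘ - y/5) = 21/5 - y/5)
d(B) = 16/19 (d(B) = -2*(-8/19) = 16/19)
d(-149) - A(64*(j(1, -4)/2), F(9)) = 16/19 - (21/5 - ⅕*9) = 16/19 - (21/5 - 9/5) = 16/19 - 1*12/5 = 16/19 - 12/5 = -148/95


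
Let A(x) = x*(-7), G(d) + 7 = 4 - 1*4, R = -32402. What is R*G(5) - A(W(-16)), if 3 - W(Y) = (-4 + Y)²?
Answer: 224035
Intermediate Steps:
W(Y) = 3 - (-4 + Y)²
G(d) = -7 (G(d) = -7 + (4 - 1*4) = -7 + (4 - 4) = -7 + 0 = -7)
A(x) = -7*x
R*G(5) - A(W(-16)) = -32402*(-7) - (-7)*(3 - (-4 - 16)²) = 226814 - (-7)*(3 - 1*(-20)²) = 226814 - (-7)*(3 - 1*400) = 226814 - (-7)*(3 - 400) = 226814 - (-7)*(-397) = 226814 - 1*2779 = 226814 - 2779 = 224035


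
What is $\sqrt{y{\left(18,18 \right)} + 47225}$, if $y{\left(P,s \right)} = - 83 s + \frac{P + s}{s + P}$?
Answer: $2 \sqrt{11433} \approx 213.85$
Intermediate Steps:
$y{\left(P,s \right)} = 1 - 83 s$ ($y{\left(P,s \right)} = - 83 s + \frac{P + s}{P + s} = - 83 s + 1 = 1 - 83 s$)
$\sqrt{y{\left(18,18 \right)} + 47225} = \sqrt{\left(1 - 1494\right) + 47225} = \sqrt{-1493 + 47225} = \sqrt{45732} = 2 \sqrt{11433}$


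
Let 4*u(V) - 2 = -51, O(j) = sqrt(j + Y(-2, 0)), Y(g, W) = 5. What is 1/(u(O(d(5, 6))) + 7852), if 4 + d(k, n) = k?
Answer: 4/31359 ≈ 0.00012756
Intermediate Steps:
d(k, n) = -4 + k
O(j) = sqrt(5 + j) (O(j) = sqrt(j + 5) = sqrt(5 + j))
u(V) = -49/4 (u(V) = 1/2 + (1/4)*(-51) = 1/2 - 51/4 = -49/4)
1/(u(O(d(5, 6))) + 7852) = 1/(-49/4 + 7852) = 1/(31359/4) = 4/31359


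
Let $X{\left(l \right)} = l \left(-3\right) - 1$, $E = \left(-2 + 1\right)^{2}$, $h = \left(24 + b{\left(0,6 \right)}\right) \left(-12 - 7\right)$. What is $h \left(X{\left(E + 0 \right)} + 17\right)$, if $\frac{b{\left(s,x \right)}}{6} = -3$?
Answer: $-1482$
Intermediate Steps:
$b{\left(s,x \right)} = -18$ ($b{\left(s,x \right)} = 6 \left(-3\right) = -18$)
$h = -114$ ($h = \left(24 - 18\right) \left(-12 - 7\right) = 6 \left(-19\right) = -114$)
$E = 1$ ($E = \left(-1\right)^{2} = 1$)
$X{\left(l \right)} = -1 - 3 l$ ($X{\left(l \right)} = - 3 l - 1 = -1 - 3 l$)
$h \left(X{\left(E + 0 \right)} + 17\right) = - 114 \left(\left(-1 - 3 \left(1 + 0\right)\right) + 17\right) = - 114 \left(\left(-1 - 3\right) + 17\right) = - 114 \left(-4 + 17\right) = \left(-114\right) 13 = -1482$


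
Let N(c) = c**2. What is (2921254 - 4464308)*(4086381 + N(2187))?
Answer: -13685885994900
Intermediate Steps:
(2921254 - 4464308)*(4086381 + N(2187)) = (2921254 - 4464308)*(4086381 + 2187**2) = -1543054*(4086381 + 4782969) = -1543054*8869350 = -13685885994900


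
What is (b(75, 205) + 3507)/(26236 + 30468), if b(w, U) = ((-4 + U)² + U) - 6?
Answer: 44107/56704 ≈ 0.77785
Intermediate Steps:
b(w, U) = -6 + U + (-4 + U)² (b(w, U) = (U + (-4 + U)²) - 6 = -6 + U + (-4 + U)²)
(b(75, 205) + 3507)/(26236 + 30468) = ((-6 + 205 + (-4 + 205)²) + 3507)/(26236 + 30468) = ((-6 + 205 + 201²) + 3507)/56704 = ((-6 + 205 + 40401) + 3507)*(1/56704) = (40600 + 3507)*(1/56704) = 44107*(1/56704) = 44107/56704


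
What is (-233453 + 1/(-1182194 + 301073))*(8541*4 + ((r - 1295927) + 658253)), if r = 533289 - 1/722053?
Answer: 10429682740358735703196/636216061413 ≈ 1.6393e+10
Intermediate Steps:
r = 385062922316/722053 (r = 533289 - 1*1/722053 = 533289 - 1/722053 = 385062922316/722053 ≈ 5.3329e+5)
(-233453 + 1/(-1182194 + 301073))*(8541*4 + ((r - 1295927) + 658253)) = (-233453 + 1/(-1182194 + 301073))*(8541*4 + ((385062922316/722053 - 1295927) + 658253)) = (-233453 + 1/(-881121))*(34164 + (-550665055815/722053 + 658253)) = (-233453 - 1/881121)*(34164 - 75371502406/722053) = -205700340814/881121*(-50703283714/722053) = 10429682740358735703196/636216061413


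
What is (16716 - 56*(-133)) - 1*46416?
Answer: -22252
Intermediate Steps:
(16716 - 56*(-133)) - 1*46416 = (16716 + 7448) - 46416 = 24164 - 46416 = -22252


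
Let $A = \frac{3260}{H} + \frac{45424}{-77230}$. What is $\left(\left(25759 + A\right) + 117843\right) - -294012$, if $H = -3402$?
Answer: $\frac{28744186726048}{65684115} \approx 4.3761 \cdot 10^{5}$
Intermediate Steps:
$A = - \frac{101575562}{65684115}$ ($A = \frac{3260}{-3402} + \frac{45424}{-77230} = 3260 \left(- \frac{1}{3402}\right) + 45424 \left(- \frac{1}{77230}\right) = - \frac{1630}{1701} - \frac{22712}{38615} = - \frac{101575562}{65684115} \approx -1.5464$)
$\left(\left(25759 + A\right) + 117843\right) - -294012 = \left(\left(25759 - \frac{101575562}{65684115}\right) + 117843\right) - -294012 = \left(\frac{1691855542723}{65684115} + 117843\right) + 294012 = \frac{9432268706668}{65684115} + 294012 = \frac{28744186726048}{65684115}$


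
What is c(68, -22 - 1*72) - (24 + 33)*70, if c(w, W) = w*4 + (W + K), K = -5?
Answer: -3817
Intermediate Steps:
c(w, W) = -5 + W + 4*w (c(w, W) = w*4 + (W - 5) = 4*w + (-5 + W) = -5 + W + 4*w)
c(68, -22 - 1*72) - (24 + 33)*70 = (-5 + (-22 - 1*72) + 4*68) - (24 + 33)*70 = (-5 + (-22 - 72) + 272) - 57*70 = (-5 - 94 + 272) - 1*3990 = 173 - 3990 = -3817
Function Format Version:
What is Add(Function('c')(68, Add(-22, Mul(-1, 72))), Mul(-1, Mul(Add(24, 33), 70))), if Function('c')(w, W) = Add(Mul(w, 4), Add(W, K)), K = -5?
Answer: -3817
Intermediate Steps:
Function('c')(w, W) = Add(-5, W, Mul(4, w)) (Function('c')(w, W) = Add(Mul(w, 4), Add(W, -5)) = Add(Mul(4, w), Add(-5, W)) = Add(-5, W, Mul(4, w)))
Add(Function('c')(68, Add(-22, Mul(-1, 72))), Mul(-1, Mul(Add(24, 33), 70))) = Add(Add(-5, Add(-22, Mul(-1, 72)), Mul(4, 68)), Mul(-1, Mul(Add(24, 33), 70))) = Add(Add(-5, Add(-22, -72), 272), Mul(-1, Mul(57, 70))) = Add(Add(-5, -94, 272), Mul(-1, 3990)) = Add(173, -3990) = -3817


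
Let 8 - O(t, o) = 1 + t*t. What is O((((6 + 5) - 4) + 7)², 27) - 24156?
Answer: -62565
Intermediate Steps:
O(t, o) = 7 - t² (O(t, o) = 8 - (1 + t*t) = 8 - (1 + t²) = 8 + (-1 - t²) = 7 - t²)
O((((6 + 5) - 4) + 7)², 27) - 24156 = (7 - ((((6 + 5) - 4) + 7)²)²) - 24156 = (7 - (((11 - 4) + 7)²)²) - 24156 = (7 - ((7 + 7)²)²) - 24156 = (7 - (14²)²) - 24156 = (7 - 1*196²) - 24156 = (7 - 1*38416) - 24156 = (7 - 38416) - 24156 = -38409 - 24156 = -62565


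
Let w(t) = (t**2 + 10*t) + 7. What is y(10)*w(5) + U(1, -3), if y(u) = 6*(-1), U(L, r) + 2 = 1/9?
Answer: -4445/9 ≈ -493.89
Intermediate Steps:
w(t) = 7 + t**2 + 10*t
U(L, r) = -17/9 (U(L, r) = -2 + 1/9 = -17/9)
y(u) = -6
y(10)*w(5) + U(1, -3) = -6*(7 + 5**2 + 10*5) - 17/9 = -6*(7 + 25 + 50) - 17/9 = -6*82 - 17/9 = -492 - 17/9 = -4445/9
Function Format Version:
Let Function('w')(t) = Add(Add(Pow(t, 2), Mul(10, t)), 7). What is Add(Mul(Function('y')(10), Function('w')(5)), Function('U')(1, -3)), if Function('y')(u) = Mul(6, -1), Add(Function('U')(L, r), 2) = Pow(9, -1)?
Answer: Rational(-4445, 9) ≈ -493.89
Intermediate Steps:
Function('w')(t) = Add(7, Pow(t, 2), Mul(10, t))
Function('U')(L, r) = Rational(-17, 9) (Function('U')(L, r) = Add(-2, Pow(9, -1)) = Add(-2, Rational(1, 9)) = Rational(-17, 9))
Function('y')(u) = -6
Add(Mul(Function('y')(10), Function('w')(5)), Function('U')(1, -3)) = Add(Mul(-6, Add(7, Pow(5, 2), Mul(10, 5))), Rational(-17, 9)) = Add(Mul(-6, Add(7, 25, 50)), Rational(-17, 9)) = Add(Mul(-6, 82), Rational(-17, 9)) = Add(-492, Rational(-17, 9)) = Rational(-4445, 9)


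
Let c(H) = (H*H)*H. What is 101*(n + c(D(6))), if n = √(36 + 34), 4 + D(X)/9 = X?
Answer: 589032 + 101*√70 ≈ 5.8988e+5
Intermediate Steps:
D(X) = -36 + 9*X
n = √70 ≈ 8.3666
c(H) = H³ (c(H) = H²*H = H³)
101*(n + c(D(6))) = 101*(√70 + (-36 + 9*6)³) = 101*(√70 + (-36 + 54)³) = 101*(√70 + 18³) = 101*(√70 + 5832) = 101*(5832 + √70) = 589032 + 101*√70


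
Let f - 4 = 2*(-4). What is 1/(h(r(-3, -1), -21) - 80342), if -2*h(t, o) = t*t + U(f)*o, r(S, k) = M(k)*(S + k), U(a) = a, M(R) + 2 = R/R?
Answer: -1/80392 ≈ -1.2439e-5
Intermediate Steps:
M(R) = -1 (M(R) = -2 + R/R = -2 + 1 = -1)
f = -4 (f = 4 + 2*(-4) = 4 - 8 = -4)
r(S, k) = -S - k (r(S, k) = -(S + k) = -S - k)
h(t, o) = 2*o - t²/2 (h(t, o) = -(t*t - 4*o)/2 = -(t² - 4*o)/2 = 2*o - t²/2)
1/(h(r(-3, -1), -21) - 80342) = 1/((2*(-21) - (-1*(-3) - 1*(-1))²/2) - 80342) = 1/((-42 - (3 + 1)²/2) - 80342) = 1/((-42 - ½*4²) - 80342) = 1/((-42 - ½*16) - 80342) = 1/((-42 - 8) - 80342) = 1/(-50 - 80342) = 1/(-80392) = -1/80392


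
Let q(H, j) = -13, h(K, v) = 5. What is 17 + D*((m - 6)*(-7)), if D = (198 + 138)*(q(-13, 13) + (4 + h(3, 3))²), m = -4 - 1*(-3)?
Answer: 1119569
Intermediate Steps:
m = -1 (m = -4 + 3 = -1)
D = 22848 (D = (198 + 138)*(-13 + (4 + 5)²) = 336*(-13 + 9²) = 336*(-13 + 81) = 336*68 = 22848)
17 + D*((m - 6)*(-7)) = 17 + 22848*((-1 - 6)*(-7)) = 17 + 22848*(-7*(-7)) = 17 + 22848*49 = 17 + 1119552 = 1119569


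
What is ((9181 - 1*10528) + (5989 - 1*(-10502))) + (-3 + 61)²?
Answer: 18508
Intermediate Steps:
((9181 - 1*10528) + (5989 - 1*(-10502))) + (-3 + 61)² = ((9181 - 10528) + (5989 + 10502)) + 58² = (-1347 + 16491) + 3364 = 15144 + 3364 = 18508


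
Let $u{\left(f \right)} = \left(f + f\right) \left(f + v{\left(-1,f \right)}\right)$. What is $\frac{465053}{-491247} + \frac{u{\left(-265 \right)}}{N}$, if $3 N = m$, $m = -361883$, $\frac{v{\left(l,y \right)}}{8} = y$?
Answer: $- \frac{2031177085849}{177773938101} \approx -11.426$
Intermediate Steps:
$v{\left(l,y \right)} = 8 y$
$u{\left(f \right)} = 18 f^{2}$ ($u{\left(f \right)} = \left(f + f\right) \left(f + 8 f\right) = 2 f 9 f = 18 f^{2}$)
$N = - \frac{361883}{3}$ ($N = \frac{1}{3} \left(-361883\right) = - \frac{361883}{3} \approx -1.2063 \cdot 10^{5}$)
$\frac{465053}{-491247} + \frac{u{\left(-265 \right)}}{N} = \frac{465053}{-491247} + \frac{18 \left(-265\right)^{2}}{- \frac{361883}{3}} = 465053 \left(- \frac{1}{491247}\right) + 18 \cdot 70225 \left(- \frac{3}{361883}\right) = - \frac{465053}{491247} + 1264050 \left(- \frac{3}{361883}\right) = - \frac{465053}{491247} - \frac{3792150}{361883} = - \frac{2031177085849}{177773938101}$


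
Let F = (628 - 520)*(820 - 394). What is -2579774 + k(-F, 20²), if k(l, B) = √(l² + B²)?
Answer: -2579774 + 8*√33076501 ≈ -2.5338e+6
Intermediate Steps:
F = 46008 (F = 108*426 = 46008)
k(l, B) = √(B² + l²)
-2579774 + k(-F, 20²) = -2579774 + √((20²)² + (-1*46008)²) = -2579774 + √(400² + (-46008)²) = -2579774 + √(160000 + 2116736064) = -2579774 + √2116896064 = -2579774 + 8*√33076501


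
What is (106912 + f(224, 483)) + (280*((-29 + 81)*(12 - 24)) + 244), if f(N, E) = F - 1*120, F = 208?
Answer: -67476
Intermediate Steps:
f(N, E) = 88 (f(N, E) = 208 - 1*120 = 208 - 120 = 88)
(106912 + f(224, 483)) + (280*((-29 + 81)*(12 - 24)) + 244) = (106912 + 88) + (280*((-29 + 81)*(12 - 24)) + 244) = 107000 + (280*(52*(-12)) + 244) = 107000 + (280*(-624) + 244) = 107000 + (-174720 + 244) = 107000 - 174476 = -67476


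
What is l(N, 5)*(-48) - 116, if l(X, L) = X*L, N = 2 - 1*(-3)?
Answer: -1316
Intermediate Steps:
N = 5 (N = 2 + 3 = 5)
l(X, L) = L*X
l(N, 5)*(-48) - 116 = (5*5)*(-48) - 116 = 25*(-48) - 116 = -1200 - 116 = -1316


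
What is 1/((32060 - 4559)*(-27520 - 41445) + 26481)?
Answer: -1/1896579984 ≈ -5.2726e-10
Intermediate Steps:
1/((32060 - 4559)*(-27520 - 41445) + 26481) = 1/(27501*(-68965) + 26481) = 1/(-1896606465 + 26481) = 1/(-1896579984) = -1/1896579984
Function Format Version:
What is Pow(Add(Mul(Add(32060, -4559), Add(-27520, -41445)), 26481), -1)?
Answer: Rational(-1, 1896579984) ≈ -5.2726e-10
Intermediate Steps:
Pow(Add(Mul(Add(32060, -4559), Add(-27520, -41445)), 26481), -1) = Pow(Add(Mul(27501, -68965), 26481), -1) = Pow(Add(-1896606465, 26481), -1) = Pow(-1896579984, -1) = Rational(-1, 1896579984)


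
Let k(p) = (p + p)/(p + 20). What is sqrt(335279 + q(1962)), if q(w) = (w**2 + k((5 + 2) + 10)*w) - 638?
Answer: 13*sqrt(33908169)/37 ≈ 2045.9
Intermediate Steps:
k(p) = 2*p/(20 + p) (k(p) = (2*p)/(20 + p) = 2*p/(20 + p))
q(w) = -638 + w**2 + 34*w/37 (q(w) = (w**2 + (2*((5 + 2) + 10)/(20 + ((5 + 2) + 10)))*w) - 638 = (w**2 + (2*(7 + 10)/(20 + (7 + 10)))*w) - 638 = (w**2 + (2*17/(20 + 17))*w) - 638 = (w**2 + (2*17/37)*w) - 638 = (w**2 + (2*17*(1/37))*w) - 638 = (w**2 + 34*w/37) - 638 = -638 + w**2 + 34*w/37)
sqrt(335279 + q(1962)) = sqrt(335279 + (-638 + 1962**2 + (34/37)*1962)) = sqrt(335279 + (-638 + 3849444 + 66708/37)) = sqrt(335279 + 142472530/37) = sqrt(154877853/37) = 13*sqrt(33908169)/37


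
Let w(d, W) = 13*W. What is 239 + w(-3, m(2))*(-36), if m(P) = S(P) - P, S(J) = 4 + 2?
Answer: -1633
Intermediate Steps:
S(J) = 6
m(P) = 6 - P
239 + w(-3, m(2))*(-36) = 239 + (13*(6 - 1*2))*(-36) = 239 + (13*(6 - 2))*(-36) = 239 + (13*4)*(-36) = 239 + 52*(-36) = 239 - 1872 = -1633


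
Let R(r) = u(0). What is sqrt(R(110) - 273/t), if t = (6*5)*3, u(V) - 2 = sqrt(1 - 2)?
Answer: sqrt(-930 + 900*I)/30 ≈ 0.4498 + 1.1116*I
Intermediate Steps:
u(V) = 2 + I (u(V) = 2 + sqrt(1 - 2) = 2 + sqrt(-1) = 2 + I)
R(r) = 2 + I
t = 90 (t = 30*3 = 90)
sqrt(R(110) - 273/t) = sqrt((2 + I) - 273/90) = sqrt((2 + I) - 273*1/90) = sqrt((2 + I) - 91/30) = sqrt(-31/30 + I)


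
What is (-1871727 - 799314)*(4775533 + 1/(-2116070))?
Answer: -26991836529837066669/2116070 ≈ -1.2756e+13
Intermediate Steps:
(-1871727 - 799314)*(4775533 + 1/(-2116070)) = -2671041*(4775533 - 1/2116070) = -2671041*10105362115309/2116070 = -26991836529837066669/2116070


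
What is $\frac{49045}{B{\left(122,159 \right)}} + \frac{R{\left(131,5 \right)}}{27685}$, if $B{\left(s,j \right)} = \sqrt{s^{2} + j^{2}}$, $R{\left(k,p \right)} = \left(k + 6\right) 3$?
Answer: $\frac{411}{27685} + \frac{9809 \sqrt{40165}}{8033} \approx 244.74$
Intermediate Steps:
$R{\left(k,p \right)} = 18 + 3 k$ ($R{\left(k,p \right)} = \left(6 + k\right) 3 = 18 + 3 k$)
$B{\left(s,j \right)} = \sqrt{j^{2} + s^{2}}$
$\frac{49045}{B{\left(122,159 \right)}} + \frac{R{\left(131,5 \right)}}{27685} = \frac{49045}{\sqrt{159^{2} + 122^{2}}} + \frac{18 + 3 \cdot 131}{27685} = \frac{49045}{\sqrt{25281 + 14884}} + \left(18 + 393\right) \frac{1}{27685} = \frac{49045}{\sqrt{40165}} + 411 \cdot \frac{1}{27685} = 49045 \frac{\sqrt{40165}}{40165} + \frac{411}{27685} = \frac{9809 \sqrt{40165}}{8033} + \frac{411}{27685} = \frac{411}{27685} + \frac{9809 \sqrt{40165}}{8033}$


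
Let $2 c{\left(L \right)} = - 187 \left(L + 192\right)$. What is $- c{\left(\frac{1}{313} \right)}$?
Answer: $\frac{11238139}{626} \approx 17952.0$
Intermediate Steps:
$c{\left(L \right)} = -17952 - \frac{187 L}{2}$ ($c{\left(L \right)} = \frac{\left(-187\right) \left(L + 192\right)}{2} = \frac{\left(-187\right) \left(192 + L\right)}{2} = \frac{-35904 - 187 L}{2} = -17952 - \frac{187 L}{2}$)
$- c{\left(\frac{1}{313} \right)} = - (-17952 - \frac{187}{2 \cdot 313}) = - (-17952 - \frac{187}{626}) = \left(-1\right) \left(- \frac{11238139}{626}\right) = \frac{11238139}{626}$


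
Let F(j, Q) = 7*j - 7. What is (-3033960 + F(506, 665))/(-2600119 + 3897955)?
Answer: -3030425/1297836 ≈ -2.3350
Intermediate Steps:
F(j, Q) = -7 + 7*j
(-3033960 + F(506, 665))/(-2600119 + 3897955) = (-3033960 + (-7 + 7*506))/(-2600119 + 3897955) = (-3033960 + (-7 + 3542))/1297836 = (-3033960 + 3535)*(1/1297836) = -3030425*1/1297836 = -3030425/1297836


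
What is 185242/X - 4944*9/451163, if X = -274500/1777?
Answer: -74261905008271/61922121750 ≈ -1199.3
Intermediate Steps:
X = -274500/1777 ≈ -154.47
185242/X - 4944*9/451163 = 185242/(-274500/1777) - 4944*9/451163 = 185242*(-1777/274500) - 44496*1/451163 = -164587517/137250 - 44496/451163 = -74261905008271/61922121750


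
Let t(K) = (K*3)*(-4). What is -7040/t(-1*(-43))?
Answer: 1760/129 ≈ 13.643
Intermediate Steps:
t(K) = -12*K (t(K) = (3*K)*(-4) = -12*K)
-7040/t(-1*(-43)) = -7040/((-(-12)*(-43))) = -7040/((-12*43)) = -7040/(-516) = -7040*(-1/516) = 1760/129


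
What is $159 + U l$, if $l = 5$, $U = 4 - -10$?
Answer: $229$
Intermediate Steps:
$U = 14$ ($U = 4 + 10 = 14$)
$159 + U l = 159 + 14 \cdot 5 = 159 + 70 = 229$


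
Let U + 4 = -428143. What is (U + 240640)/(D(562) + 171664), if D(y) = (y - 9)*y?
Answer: -187507/482450 ≈ -0.38866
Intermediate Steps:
U = -428147 (U = -4 - 428143 = -428147)
D(y) = y*(-9 + y) (D(y) = (-9 + y)*y = y*(-9 + y))
(U + 240640)/(D(562) + 171664) = (-428147 + 240640)/(562*(-9 + 562) + 171664) = -187507/(562*553 + 171664) = -187507/(310786 + 171664) = -187507/482450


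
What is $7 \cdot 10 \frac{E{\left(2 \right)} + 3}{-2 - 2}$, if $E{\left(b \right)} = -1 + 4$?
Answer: $-105$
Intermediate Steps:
$E{\left(b \right)} = 3$
$7 \cdot 10 \frac{E{\left(2 \right)} + 3}{-2 - 2} = 7 \cdot 10 \frac{3 + 3}{-2 - 2} = 70 \frac{6}{-4} = 70 \cdot 6 \left(- \frac{1}{4}\right) = 70 \left(- \frac{3}{2}\right) = -105$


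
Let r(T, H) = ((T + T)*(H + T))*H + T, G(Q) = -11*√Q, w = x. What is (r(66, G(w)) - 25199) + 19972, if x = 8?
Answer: 122615 - 191664*√2 ≈ -1.4844e+5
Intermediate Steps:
w = 8
r(T, H) = T + 2*H*T*(H + T) (r(T, H) = ((2*T)*(H + T))*H + T = (2*T*(H + T))*H + T = 2*H*T*(H + T) + T = T + 2*H*T*(H + T))
(r(66, G(w)) - 25199) + 19972 = (66*(1 + 2*(-22*√2)² + 2*(-22*√2)*66) - 25199) + 19972 = (66*(1 + 2*968 - 2904*√2) - 25199) + 19972 = (66*(1 + 1936 - 2904*√2) - 25199) + 19972 = (66*(1937 - 2904*√2) - 25199) + 19972 = ((127842 - 191664*√2) - 25199) + 19972 = (102643 - 191664*√2) + 19972 = 122615 - 191664*√2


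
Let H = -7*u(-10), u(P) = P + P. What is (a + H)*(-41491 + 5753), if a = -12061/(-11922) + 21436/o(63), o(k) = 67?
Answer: -6579302168491/399387 ≈ -1.6474e+7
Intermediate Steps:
u(P) = 2*P
H = 140 (H = -14*(-10) = -7*(-20) = 140)
a = 256368079/798774 (a = -12061/(-11922) + 21436/67 = -12061*(-1/11922) + 21436*(1/67) = 12061/11922 + 21436/67 = 256368079/798774 ≈ 320.95)
(a + H)*(-41491 + 5753) = (256368079/798774 + 140)*(-41491 + 5753) = (368196439/798774)*(-35738) = -6579302168491/399387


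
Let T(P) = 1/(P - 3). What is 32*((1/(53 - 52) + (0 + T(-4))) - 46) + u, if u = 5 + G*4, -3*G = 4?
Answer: -30343/21 ≈ -1444.9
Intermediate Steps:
G = -4/3 (G = -⅓*4 = -4/3 ≈ -1.3333)
T(P) = 1/(-3 + P)
u = -⅓ (u = 5 - 4/3*4 = 5 - 16/3 = -⅓ ≈ -0.33333)
32*((1/(53 - 52) + (0 + T(-4))) - 46) + u = 32*((1/(53 - 52) + (0 + 1/(-3 - 4))) - 46) - ⅓ = 32*((1/1 + (0 + 1/(-7))) - 46) - ⅓ = 32*((1 + (0 - ⅐)) - 46) - ⅓ = 32*((1 - ⅐) - 46) - ⅓ = 32*(6/7 - 46) - ⅓ = 32*(-316/7) - ⅓ = -10112/7 - ⅓ = -30343/21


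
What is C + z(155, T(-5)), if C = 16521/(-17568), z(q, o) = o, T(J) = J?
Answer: -34787/5856 ≈ -5.9404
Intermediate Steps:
C = -5507/5856 (C = 16521*(-1/17568) = -5507/5856 ≈ -0.94040)
C + z(155, T(-5)) = -5507/5856 - 5 = -34787/5856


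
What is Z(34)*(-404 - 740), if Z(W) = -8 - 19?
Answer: 30888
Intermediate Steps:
Z(W) = -27
Z(34)*(-404 - 740) = -27*(-404 - 740) = -27*(-1144) = 30888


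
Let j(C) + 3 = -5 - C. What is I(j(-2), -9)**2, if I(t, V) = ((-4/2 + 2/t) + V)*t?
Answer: 4624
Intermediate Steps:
j(C) = -8 - C (j(C) = -3 + (-5 - C) = -8 - C)
I(t, V) = t*(-2 + V + 2/t) (I(t, V) = ((-4*1/2 + 2/t) + V)*t = ((-2 + 2/t) + V)*t = (-2 + V + 2/t)*t = t*(-2 + V + 2/t))
I(j(-2), -9)**2 = (2 - 2*(-8 - 1*(-2)) - 9*(-8 - 1*(-2)))**2 = (2 - 2*(-8 + 2) - 9*(-8 + 2))**2 = (2 - 2*(-6) - 9*(-6))**2 = (2 + 12 + 54)**2 = 68**2 = 4624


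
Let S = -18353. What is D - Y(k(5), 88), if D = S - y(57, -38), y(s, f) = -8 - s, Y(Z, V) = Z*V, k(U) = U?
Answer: -18728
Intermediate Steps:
Y(Z, V) = V*Z
D = -18288 (D = -18353 - (-8 - 1*57) = -18353 - (-8 - 57) = -18353 - 1*(-65) = -18353 + 65 = -18288)
D - Y(k(5), 88) = -18288 - 88*5 = -18288 - 1*440 = -18288 - 440 = -18728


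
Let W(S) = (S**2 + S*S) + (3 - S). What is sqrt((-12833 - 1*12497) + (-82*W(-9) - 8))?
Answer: I*sqrt(39606) ≈ 199.01*I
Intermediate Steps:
W(S) = 3 - S + 2*S**2 (W(S) = (S**2 + S**2) + (3 - S) = 2*S**2 + (3 - S) = 3 - S + 2*S**2)
sqrt((-12833 - 1*12497) + (-82*W(-9) - 8)) = sqrt((-12833 - 1*12497) + (-82*(3 - 1*(-9) + 2*(-9)**2) - 8)) = sqrt((-12833 - 12497) + (-82*(3 + 9 + 2*81) - 8)) = sqrt(-25330 + (-82*(3 + 9 + 162) - 8)) = sqrt(-25330 + (-82*174 - 8)) = sqrt(-25330 + (-14268 - 8)) = sqrt(-25330 - 14276) = sqrt(-39606) = I*sqrt(39606)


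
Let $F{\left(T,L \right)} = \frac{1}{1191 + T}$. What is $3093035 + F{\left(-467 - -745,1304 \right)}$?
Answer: $\frac{4543668416}{1469} \approx 3.093 \cdot 10^{6}$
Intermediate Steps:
$3093035 + F{\left(-467 - -745,1304 \right)} = 3093035 + \frac{1}{1191 - -278} = 3093035 + \frac{1}{1191 + \left(-467 + 745\right)} = 3093035 + \frac{1}{1191 + 278} = 3093035 + \frac{1}{1469} = \frac{4543668416}{1469}$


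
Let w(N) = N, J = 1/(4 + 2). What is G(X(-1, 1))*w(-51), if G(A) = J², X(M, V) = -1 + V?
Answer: -17/12 ≈ -1.4167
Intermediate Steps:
J = ⅙ (J = 1/6 = ⅙ ≈ 0.16667)
G(A) = 1/36 (G(A) = (⅙)² = 1/36)
G(X(-1, 1))*w(-51) = (1/36)*(-51) = -17/12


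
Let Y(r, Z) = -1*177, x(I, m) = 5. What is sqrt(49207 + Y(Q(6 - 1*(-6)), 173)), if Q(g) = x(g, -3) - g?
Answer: sqrt(49030) ≈ 221.43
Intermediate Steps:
Q(g) = 5 - g
Y(r, Z) = -177
sqrt(49207 + Y(Q(6 - 1*(-6)), 173)) = sqrt(49207 - 177) = sqrt(49030)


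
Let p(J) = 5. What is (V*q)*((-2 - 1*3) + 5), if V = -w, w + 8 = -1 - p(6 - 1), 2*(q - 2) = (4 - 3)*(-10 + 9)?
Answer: 0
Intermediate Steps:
q = 3/2 (q = 2 + ((4 - 3)*(-10 + 9))/2 = 2 + (1*(-1))/2 = 2 + (½)*(-1) = 2 - ½ = 3/2 ≈ 1.5000)
w = -14 (w = -8 + (-1 - 1*5) = -8 + (-1 - 5) = -8 - 6 = -14)
V = 14 (V = -1*(-14) = 14)
(V*q)*((-2 - 1*3) + 5) = (14*(3/2))*((-2 - 1*3) + 5) = 21*((-2 - 3) + 5) = 21*(-5 + 5) = 21*0 = 0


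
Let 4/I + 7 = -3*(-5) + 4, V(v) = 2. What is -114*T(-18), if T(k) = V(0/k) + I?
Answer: -266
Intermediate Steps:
I = 1/3 (I = 4/(-7 + (-3*(-5) + 4)) = 4/(-7 + (15 + 4)) = 4/(-7 + 19) = 4/12 = 4*(1/12) = 1/3 ≈ 0.33333)
T(k) = 7/3 (T(k) = 2 + 1/3 = 7/3)
-114*T(-18) = -114*7/3 = -266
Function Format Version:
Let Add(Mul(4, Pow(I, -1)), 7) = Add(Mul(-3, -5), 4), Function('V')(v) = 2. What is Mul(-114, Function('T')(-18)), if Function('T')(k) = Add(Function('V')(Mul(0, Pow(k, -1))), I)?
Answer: -266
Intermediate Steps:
I = Rational(1, 3) (I = Mul(4, Pow(Add(-7, Add(Mul(-3, -5), 4)), -1)) = Mul(4, Pow(Add(-7, Add(15, 4)), -1)) = Mul(4, Pow(Add(-7, 19), -1)) = Mul(4, Pow(12, -1)) = Mul(4, Rational(1, 12)) = Rational(1, 3) ≈ 0.33333)
Function('T')(k) = Rational(7, 3) (Function('T')(k) = Add(2, Rational(1, 3)) = Rational(7, 3))
Mul(-114, Function('T')(-18)) = Mul(-114, Rational(7, 3)) = -266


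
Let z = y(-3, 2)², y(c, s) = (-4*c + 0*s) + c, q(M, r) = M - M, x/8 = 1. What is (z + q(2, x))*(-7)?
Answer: -567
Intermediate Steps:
x = 8 (x = 8*1 = 8)
q(M, r) = 0
y(c, s) = -3*c (y(c, s) = (-4*c + 0) + c = -4*c + c = -3*c)
z = 81 (z = (-3*(-3))² = 9² = 81)
(z + q(2, x))*(-7) = (81 + 0)*(-7) = 81*(-7) = -567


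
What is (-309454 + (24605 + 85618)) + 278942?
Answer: 79711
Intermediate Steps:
(-309454 + (24605 + 85618)) + 278942 = (-309454 + 110223) + 278942 = -199231 + 278942 = 79711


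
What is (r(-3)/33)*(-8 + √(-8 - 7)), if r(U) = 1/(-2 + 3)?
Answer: -8/33 + I*√15/33 ≈ -0.24242 + 0.11736*I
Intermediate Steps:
r(U) = 1 (r(U) = 1/1 = 1)
(r(-3)/33)*(-8 + √(-8 - 7)) = (1/33)*(-8 + √(-8 - 7)) = (1*(1/33))*(-8 + √(-15)) = (-8 + I*√15)/33 = -8/33 + I*√15/33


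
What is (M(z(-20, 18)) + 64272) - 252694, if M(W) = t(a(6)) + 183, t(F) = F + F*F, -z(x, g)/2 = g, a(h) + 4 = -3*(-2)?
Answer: -188233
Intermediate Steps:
a(h) = 2 (a(h) = -4 - 3*(-2) = -4 + 6 = 2)
z(x, g) = -2*g
t(F) = F + F**2
M(W) = 189 (M(W) = 2*(1 + 2) + 183 = 2*3 + 183 = 6 + 183 = 189)
(M(z(-20, 18)) + 64272) - 252694 = (189 + 64272) - 252694 = 64461 - 252694 = -188233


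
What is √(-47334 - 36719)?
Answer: I*√84053 ≈ 289.92*I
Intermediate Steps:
√(-47334 - 36719) = √(-84053) = I*√84053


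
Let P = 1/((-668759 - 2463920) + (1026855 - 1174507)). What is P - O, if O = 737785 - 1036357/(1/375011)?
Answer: 1274882723167554001/3280331 ≈ 3.8864e+11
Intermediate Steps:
O = -388644537142 (O = 737785 - 1036357/1/375011 = 737785 - 1036357*375011 = 737785 - 388645274927 = -388644537142)
P = -1/3280331 (P = 1/(-3132679 - 147652) = 1/(-3280331) = -1/3280331 ≈ -3.0485e-7)
P - O = -1/3280331 - 1*(-388644537142) = -1/3280331 + 388644537142 = 1274882723167554001/3280331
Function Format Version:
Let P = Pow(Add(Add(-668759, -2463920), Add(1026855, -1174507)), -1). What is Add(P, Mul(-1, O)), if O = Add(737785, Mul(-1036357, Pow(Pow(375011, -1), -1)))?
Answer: Rational(1274882723167554001, 3280331) ≈ 3.8864e+11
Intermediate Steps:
O = -388644537142 (O = Add(737785, Mul(-1036357, Pow(Rational(1, 375011), -1))) = Add(737785, Mul(-1036357, 375011)) = Add(737785, -388645274927) = -388644537142)
P = Rational(-1, 3280331) (P = Pow(Add(-3132679, -147652), -1) = Pow(-3280331, -1) = Rational(-1, 3280331) ≈ -3.0485e-7)
Add(P, Mul(-1, O)) = Add(Rational(-1, 3280331), Mul(-1, -388644537142)) = Add(Rational(-1, 3280331), 388644537142) = Rational(1274882723167554001, 3280331)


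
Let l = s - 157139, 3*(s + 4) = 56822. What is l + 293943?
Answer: 467222/3 ≈ 1.5574e+5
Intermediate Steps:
s = 56810/3 (s = -4 + (⅓)*56822 = -4 + 56822/3 = 56810/3 ≈ 18937.)
l = -414607/3 (l = 56810/3 - 157139 = -414607/3 ≈ -1.3820e+5)
l + 293943 = -414607/3 + 293943 = 467222/3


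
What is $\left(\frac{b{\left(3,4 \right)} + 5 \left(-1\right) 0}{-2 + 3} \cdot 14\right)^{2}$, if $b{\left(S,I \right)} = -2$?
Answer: $784$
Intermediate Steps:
$\left(\frac{b{\left(3,4 \right)} + 5 \left(-1\right) 0}{-2 + 3} \cdot 14\right)^{2} = \left(\frac{-2 + 5 \left(-1\right) 0}{-2 + 3} \cdot 14\right)^{2} = \left(\frac{-2 - 0}{1} \cdot 14\right)^{2} = \left(\left(-2 + 0\right) 1 \cdot 14\right)^{2} = \left(\left(-2\right) 1 \cdot 14\right)^{2} = \left(\left(-2\right) 14\right)^{2} = \left(-28\right)^{2} = 784$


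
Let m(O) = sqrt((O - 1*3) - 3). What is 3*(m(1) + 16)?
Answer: 48 + 3*I*sqrt(5) ≈ 48.0 + 6.7082*I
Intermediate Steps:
m(O) = sqrt(-6 + O) (m(O) = sqrt((O - 3) - 3) = sqrt((-3 + O) - 3) = sqrt(-6 + O))
3*(m(1) + 16) = 3*(sqrt(-6 + 1) + 16) = 3*(sqrt(-5) + 16) = 3*(I*sqrt(5) + 16) = 3*(16 + I*sqrt(5)) = 48 + 3*I*sqrt(5)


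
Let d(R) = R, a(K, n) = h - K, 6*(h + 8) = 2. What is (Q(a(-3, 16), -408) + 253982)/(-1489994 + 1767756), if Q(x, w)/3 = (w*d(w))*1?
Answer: 376687/138881 ≈ 2.7123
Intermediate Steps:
h = -23/3 (h = -8 + (1/6)*2 = -8 + 1/3 = -23/3 ≈ -7.6667)
a(K, n) = -23/3 - K
Q(x, w) = 3*w**2 (Q(x, w) = 3*((w*w)*1) = 3*(w**2*1) = 3*w**2)
(Q(a(-3, 16), -408) + 253982)/(-1489994 + 1767756) = (3*(-408)**2 + 253982)/(-1489994 + 1767756) = (3*166464 + 253982)/277762 = (499392 + 253982)*(1/277762) = 753374*(1/277762) = 376687/138881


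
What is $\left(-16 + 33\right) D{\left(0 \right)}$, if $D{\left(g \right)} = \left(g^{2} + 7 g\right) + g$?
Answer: $0$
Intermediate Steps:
$D{\left(g \right)} = g^{2} + 8 g$
$\left(-16 + 33\right) D{\left(0 \right)} = \left(-16 + 33\right) 0 \left(8 + 0\right) = 17 \cdot 0 \cdot 8 = 17 \cdot 0 = 0$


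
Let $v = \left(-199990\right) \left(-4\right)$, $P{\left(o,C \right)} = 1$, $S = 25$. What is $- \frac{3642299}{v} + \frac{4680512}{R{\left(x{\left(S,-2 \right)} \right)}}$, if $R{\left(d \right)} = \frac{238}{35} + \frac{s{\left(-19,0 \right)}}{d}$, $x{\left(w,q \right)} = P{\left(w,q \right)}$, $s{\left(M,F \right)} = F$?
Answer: $\frac{9360494029717}{13599320} \approx 6.8831 \cdot 10^{5}$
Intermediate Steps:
$x{\left(w,q \right)} = 1$
$R{\left(d \right)} = \frac{34}{5}$ ($R{\left(d \right)} = \frac{238}{35} + \frac{0}{d} = 238 \cdot \frac{1}{35} + 0 = \frac{34}{5} + 0 = \frac{34}{5}$)
$v = 799960$
$- \frac{3642299}{v} + \frac{4680512}{R{\left(x{\left(S,-2 \right)} \right)}} = - \frac{3642299}{799960} + \frac{4680512}{\frac{34}{5}} = \left(-3642299\right) \frac{1}{799960} + 4680512 \cdot \frac{5}{34} = - \frac{3642299}{799960} + \frac{11701280}{17} = \frac{9360494029717}{13599320}$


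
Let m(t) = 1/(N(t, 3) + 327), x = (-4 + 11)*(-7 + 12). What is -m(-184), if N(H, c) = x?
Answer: -1/362 ≈ -0.0027624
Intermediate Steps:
x = 35 (x = 7*5 = 35)
N(H, c) = 35
m(t) = 1/362 (m(t) = 1/(35 + 327) = 1/362)
-m(-184) = -1*1/362 = -1/362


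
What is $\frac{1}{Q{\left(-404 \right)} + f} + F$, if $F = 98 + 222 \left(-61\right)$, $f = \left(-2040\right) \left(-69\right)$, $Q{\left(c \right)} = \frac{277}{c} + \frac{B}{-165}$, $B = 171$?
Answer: $- \frac{42048112286808}{3127648937} \approx -13444.0$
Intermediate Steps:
$Q{\left(c \right)} = - \frac{57}{55} + \frac{277}{c}$ ($Q{\left(c \right)} = \frac{277}{c} + \frac{171}{-165} = \frac{277}{c} + 171 \left(- \frac{1}{165}\right) = \frac{277}{c} - \frac{57}{55} = - \frac{57}{55} + \frac{277}{c}$)
$f = 140760$
$F = -13444$ ($F = 98 - 13542 = -13444$)
$\frac{1}{Q{\left(-404 \right)} + f} + F = \frac{1}{\left(- \frac{57}{55} + \frac{277}{-404}\right) + 140760} - 13444 = \frac{1}{\left(- \frac{57}{55} + 277 \left(- \frac{1}{404}\right)\right) + 140760} - 13444 = \frac{1}{\left(- \frac{57}{55} - \frac{277}{404}\right) + 140760} - 13444 = \frac{1}{- \frac{38263}{22220} + 140760} - 13444 = \frac{1}{\frac{3127648937}{22220}} - 13444 = \frac{22220}{3127648937} - 13444 = - \frac{42048112286808}{3127648937}$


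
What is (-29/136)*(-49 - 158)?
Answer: 6003/136 ≈ 44.140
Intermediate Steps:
(-29/136)*(-49 - 158) = -29*1/136*(-207) = -29/136*(-207) = 6003/136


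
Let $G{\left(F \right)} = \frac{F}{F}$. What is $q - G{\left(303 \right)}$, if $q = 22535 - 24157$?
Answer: $-1623$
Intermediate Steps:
$G{\left(F \right)} = 1$
$q = -1622$ ($q = 22535 - 24157 = -1622$)
$q - G{\left(303 \right)} = -1622 - 1 = -1623$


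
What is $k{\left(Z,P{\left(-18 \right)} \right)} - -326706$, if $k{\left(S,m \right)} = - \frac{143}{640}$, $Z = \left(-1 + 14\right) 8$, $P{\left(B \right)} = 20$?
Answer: $\frac{209091697}{640} \approx 3.2671 \cdot 10^{5}$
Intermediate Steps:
$Z = 104$ ($Z = 13 \cdot 8 = 104$)
$k{\left(S,m \right)} = - \frac{143}{640}$ ($k{\left(S,m \right)} = \left(-143\right) \frac{1}{640} = - \frac{143}{640}$)
$k{\left(Z,P{\left(-18 \right)} \right)} - -326706 = - \frac{143}{640} - -326706 = - \frac{143}{640} + 326706 = \frac{209091697}{640}$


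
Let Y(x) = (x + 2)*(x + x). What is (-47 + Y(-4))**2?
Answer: 961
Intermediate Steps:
Y(x) = 2*x*(2 + x) (Y(x) = (2 + x)*(2*x) = 2*x*(2 + x))
(-47 + Y(-4))**2 = (-47 + 2*(-4)*(2 - 4))**2 = (-47 + 2*(-4)*(-2))**2 = (-47 + 16)**2 = (-31)**2 = 961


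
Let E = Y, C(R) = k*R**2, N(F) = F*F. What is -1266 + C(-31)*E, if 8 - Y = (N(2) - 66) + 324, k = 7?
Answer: -1709924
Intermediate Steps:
N(F) = F**2
C(R) = 7*R**2
Y = -254 (Y = 8 - ((2**2 - 66) + 324) = 8 - ((4 - 66) + 324) = 8 - (-62 + 324) = 8 - 1*262 = 8 - 262 = -254)
E = -254
-1266 + C(-31)*E = -1266 + (7*(-31)**2)*(-254) = -1266 + (7*961)*(-254) = -1266 + 6727*(-254) = -1266 - 1708658 = -1709924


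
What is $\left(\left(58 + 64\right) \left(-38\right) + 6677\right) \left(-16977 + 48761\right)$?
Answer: $64871144$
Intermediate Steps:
$\left(\left(58 + 64\right) \left(-38\right) + 6677\right) \left(-16977 + 48761\right) = \left(122 \left(-38\right) + 6677\right) 31784 = \left(-4636 + 6677\right) 31784 = 2041 \cdot 31784 = 64871144$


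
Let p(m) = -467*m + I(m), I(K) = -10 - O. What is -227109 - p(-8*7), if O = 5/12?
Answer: -3039007/12 ≈ -2.5325e+5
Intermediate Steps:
O = 5/12 (O = 5*(1/12) = 5/12 ≈ 0.41667)
I(K) = -125/12 (I(K) = -10 - 1*5/12 = -10 - 5/12 = -125/12)
p(m) = -125/12 - 467*m (p(m) = -467*m - 125/12 = -125/12 - 467*m)
-227109 - p(-8*7) = -227109 - (-125/12 - (-3736)*7) = -227109 - (-125/12 - 467*(-56)) = -227109 - (-125/12 + 26152) = -227109 - 1*313699/12 = -227109 - 313699/12 = -3039007/12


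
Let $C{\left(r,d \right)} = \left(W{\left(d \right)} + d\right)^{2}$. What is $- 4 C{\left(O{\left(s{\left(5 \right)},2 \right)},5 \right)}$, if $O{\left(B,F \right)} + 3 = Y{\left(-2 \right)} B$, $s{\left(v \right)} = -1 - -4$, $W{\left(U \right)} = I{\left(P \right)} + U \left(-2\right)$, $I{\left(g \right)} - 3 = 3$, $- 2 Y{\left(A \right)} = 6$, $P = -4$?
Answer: $-4$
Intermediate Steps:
$Y{\left(A \right)} = -3$ ($Y{\left(A \right)} = \left(- \frac{1}{2}\right) 6 = -3$)
$I{\left(g \right)} = 6$ ($I{\left(g \right)} = 3 + 3 = 6$)
$W{\left(U \right)} = 6 - 2 U$ ($W{\left(U \right)} = 6 + U \left(-2\right) = 6 - 2 U$)
$s{\left(v \right)} = 3$ ($s{\left(v \right)} = -1 + 4 = 3$)
$O{\left(B,F \right)} = -3 - 3 B$
$C{\left(r,d \right)} = \left(6 - d\right)^{2}$ ($C{\left(r,d \right)} = \left(\left(6 - 2 d\right) + d\right)^{2} = \left(6 - d\right)^{2}$)
$- 4 C{\left(O{\left(s{\left(5 \right)},2 \right)},5 \right)} = - 4 \left(6 - 5\right)^{2} = - 4 \cdot 1^{2} = \left(-4\right) 1 = -4$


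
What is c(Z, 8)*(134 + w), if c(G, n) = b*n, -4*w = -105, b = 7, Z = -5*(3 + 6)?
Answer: 8974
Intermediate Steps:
Z = -45 (Z = -5*9 = -45)
w = 105/4 (w = -¼*(-105) = 105/4 ≈ 26.250)
c(G, n) = 7*n
c(Z, 8)*(134 + w) = (7*8)*(134 + 105/4) = 56*(641/4) = 8974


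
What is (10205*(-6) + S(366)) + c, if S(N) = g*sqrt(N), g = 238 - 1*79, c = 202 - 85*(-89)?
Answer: -53463 + 159*sqrt(366) ≈ -50421.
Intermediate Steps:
c = 7767 (c = 202 + 7565 = 7767)
g = 159 (g = 238 - 79 = 159)
S(N) = 159*sqrt(N)
(10205*(-6) + S(366)) + c = (10205*(-6) + 159*sqrt(366)) + 7767 = (-61230 + 159*sqrt(366)) + 7767 = -53463 + 159*sqrt(366)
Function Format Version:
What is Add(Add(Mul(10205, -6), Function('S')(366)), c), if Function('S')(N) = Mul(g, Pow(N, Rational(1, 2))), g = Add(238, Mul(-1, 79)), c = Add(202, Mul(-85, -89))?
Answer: Add(-53463, Mul(159, Pow(366, Rational(1, 2)))) ≈ -50421.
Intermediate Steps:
c = 7767 (c = Add(202, 7565) = 7767)
g = 159 (g = Add(238, -79) = 159)
Function('S')(N) = Mul(159, Pow(N, Rational(1, 2)))
Add(Add(Mul(10205, -6), Function('S')(366)), c) = Add(Add(Mul(10205, -6), Mul(159, Pow(366, Rational(1, 2)))), 7767) = Add(Add(-61230, Mul(159, Pow(366, Rational(1, 2)))), 7767) = Add(-53463, Mul(159, Pow(366, Rational(1, 2))))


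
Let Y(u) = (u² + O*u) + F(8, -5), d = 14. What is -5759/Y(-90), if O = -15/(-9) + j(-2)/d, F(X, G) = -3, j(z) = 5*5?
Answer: -40313/54504 ≈ -0.73963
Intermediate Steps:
j(z) = 25
O = 145/42 (O = -15/(-9) + 25/14 = -15*(-⅑) + 25*(1/14) = 5/3 + 25/14 = 145/42 ≈ 3.4524)
Y(u) = -3 + u² + 145*u/42 (Y(u) = (u² + 145*u/42) - 3 = -3 + u² + 145*u/42)
-5759/Y(-90) = -5759/(-3 + (-90)² + (145/42)*(-90)) = -5759/(-3 + 8100 - 2175/7) = -5759/54504/7 = -5759*7/54504 = -40313/54504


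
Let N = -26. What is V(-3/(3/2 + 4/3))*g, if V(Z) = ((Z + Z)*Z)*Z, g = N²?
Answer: -7884864/4913 ≈ -1604.9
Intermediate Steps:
g = 676 (g = (-26)² = 676)
V(Z) = 2*Z³ (V(Z) = ((2*Z)*Z)*Z = (2*Z²)*Z = 2*Z³)
V(-3/(3/2 + 4/3))*g = (2*(-3/(3/2 + 4/3))³)*676 = (2*(-3/17/6)³)*676 = (2*(-3*6/17)³)*676 = (2*(-18/17)³)*676 = (2*(-5832/4913))*676 = -11664/4913*676 = -7884864/4913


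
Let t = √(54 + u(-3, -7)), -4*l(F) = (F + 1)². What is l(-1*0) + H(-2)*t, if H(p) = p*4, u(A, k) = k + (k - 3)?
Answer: -¼ - 8*√37 ≈ -48.912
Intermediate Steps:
u(A, k) = -3 + 2*k (u(A, k) = k + (-3 + k) = -3 + 2*k)
H(p) = 4*p
l(F) = -(1 + F)²/4 (l(F) = -(F + 1)²/4 = -(1 + F)²/4)
t = √37 (t = √(54 + (-3 + 2*(-7))) = √(54 + (-3 - 14)) = √(54 - 17) = √37 ≈ 6.0828)
l(-1*0) + H(-2)*t = -(1 - 1*0)²/4 + (4*(-2))*√37 = -(1 + 0)²/4 - 8*√37 = -¼*1² - 8*√37 = -¼*1 - 8*√37 = -¼ - 8*√37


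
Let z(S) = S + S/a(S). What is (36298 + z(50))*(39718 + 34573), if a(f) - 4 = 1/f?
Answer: 542951910368/201 ≈ 2.7013e+9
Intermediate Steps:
a(f) = 4 + 1/f
z(S) = S + S/(4 + 1/S)
(36298 + z(50))*(39718 + 34573) = (36298 + 50*(1 + 5*50)/(1 + 4*50))*(39718 + 34573) = (36298 + 50*(1 + 250)/(1 + 200))*74291 = (36298 + 50*251/201)*74291 = (36298 + 50*(1/201)*251)*74291 = (36298 + 12550/201)*74291 = (7308448/201)*74291 = 542951910368/201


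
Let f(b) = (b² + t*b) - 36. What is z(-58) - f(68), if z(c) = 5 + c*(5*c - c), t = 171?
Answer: -2755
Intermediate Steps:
z(c) = 5 + 4*c² (z(c) = 5 + c*(4*c) = 5 + 4*c²)
f(b) = -36 + b² + 171*b (f(b) = (b² + 171*b) - 36 = -36 + b² + 171*b)
z(-58) - f(68) = (5 + 4*(-58)²) - (-36 + 68² + 171*68) = (5 + 4*3364) - (-36 + 4624 + 11628) = (5 + 13456) - 1*16216 = 13461 - 16216 = -2755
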